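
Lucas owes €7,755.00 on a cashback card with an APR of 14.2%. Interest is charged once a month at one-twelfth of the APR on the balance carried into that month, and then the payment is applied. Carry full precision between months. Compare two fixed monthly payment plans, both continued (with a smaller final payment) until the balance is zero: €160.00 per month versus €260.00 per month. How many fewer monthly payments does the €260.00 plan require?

35 fewer payments

Monthly rate r = 14.2%/12 = 1.18333% = 0.0118333.
At €160.00/mo: n = ⌈−ln(1 − rB₀/P)/ln(1+r)⌉ = 73 payments (last €71.70); total interest = total paid − €7,755.00 = €3,836.70.
At €260.00/mo: 38 payments (last €1.59); total interest €1,866.59.
Payments saved = 73 − 38 = 35.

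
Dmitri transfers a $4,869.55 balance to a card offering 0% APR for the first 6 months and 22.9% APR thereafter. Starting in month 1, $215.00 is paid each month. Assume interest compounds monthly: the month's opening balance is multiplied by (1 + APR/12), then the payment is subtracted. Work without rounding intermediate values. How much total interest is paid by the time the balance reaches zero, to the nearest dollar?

Promo months 1–6 at r₀ = 0%/12 = 0; months 7+ at r₁ = 22.9%/12 = 0.0190833.
After month 6 (no interest yet): B = $4,869.55 − 6·$215.00 = $3,579.55.
Then at r₁ with $215.00/mo: n₂ = −ln(1 − r₁·B/P)/ln(1+r₁) ≈ 20.22 → 21 more payments.
Total paid = 26·$215.00 + $48.63 = $5,638.63; interest = $5,638.63 − $4,869.55 = $769.08.

$769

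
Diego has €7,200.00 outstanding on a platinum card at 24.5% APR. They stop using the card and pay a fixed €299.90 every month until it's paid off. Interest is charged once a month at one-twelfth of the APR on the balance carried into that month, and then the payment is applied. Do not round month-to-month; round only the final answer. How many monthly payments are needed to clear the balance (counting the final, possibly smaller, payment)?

34 payments

Monthly rate r = 24.5%/12 = 2.04167% = 0.0204167.
Recurrence: B ← B·(1+r) − €299.90.
Month 1: interest €147.00; balance after payment €7,047.10.
Month 2: interest €143.88; balance after payment €6,891.08.
Closed form: n = −ln(1 − rB₀/P)/ln(1+r) = −ln(0.50984)/ln(1.02042) ≈ 33.332, so the balance reaches zero during payment 34.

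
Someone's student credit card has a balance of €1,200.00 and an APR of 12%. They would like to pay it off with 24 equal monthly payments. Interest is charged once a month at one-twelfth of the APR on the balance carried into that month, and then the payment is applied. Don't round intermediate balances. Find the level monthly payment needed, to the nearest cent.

€56.49

Monthly rate r = 12%/12 = 1% = 0.01.
Level-payment amortization: P = B₀·r / (1 − (1+r)^(−n)) = 1200.00·0.01 / (1 − 1.01^(−24)).
Denominator 1 − (1+r)^(−24) = 0.212433873.
P = 12 / 0.212433873 ≈ 56.49.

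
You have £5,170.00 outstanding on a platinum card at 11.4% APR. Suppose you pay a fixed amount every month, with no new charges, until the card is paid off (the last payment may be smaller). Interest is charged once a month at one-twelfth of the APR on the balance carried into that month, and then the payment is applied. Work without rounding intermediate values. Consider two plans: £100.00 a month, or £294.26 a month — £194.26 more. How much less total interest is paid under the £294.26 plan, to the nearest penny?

£1,461.90

Monthly rate r = 11.4%/12 = 0.95% = 0.0095.
At £100.00/mo: n = ⌈−ln(1 − rB₀/P)/ln(1+r)⌉ = 72 payments (last £45.44); total interest = total paid − £5,170.00 = £1,975.44.
At £294.26/mo: 20 payments (last £92.60); total interest £513.54.
Interest saved = £1,975.44 − £513.54 = £1,461.90.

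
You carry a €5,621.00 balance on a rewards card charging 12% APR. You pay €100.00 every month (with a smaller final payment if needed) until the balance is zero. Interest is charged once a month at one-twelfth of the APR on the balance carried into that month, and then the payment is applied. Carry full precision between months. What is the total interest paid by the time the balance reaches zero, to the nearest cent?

Monthly rate r = 12%/12 = 1% = 0.01.
Payoff takes n = ⌈−ln(1 − rB₀/P)/ln(1+r)⌉ = ⌈82.989⌉ = 83 payments; the last is €98.87.
Total paid = 82·€100.00 + €98.87 = €8,298.87.
Total interest = total paid − principal = €8,298.87 − €5,621.00 = €2,677.87.

€2,677.87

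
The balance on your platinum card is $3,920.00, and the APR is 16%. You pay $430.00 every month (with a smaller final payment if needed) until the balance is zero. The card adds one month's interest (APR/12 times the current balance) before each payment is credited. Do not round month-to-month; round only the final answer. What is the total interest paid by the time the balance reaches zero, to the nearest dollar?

Monthly rate r = 16%/12 = 1.33333% = 0.0133333.
Payoff takes n = ⌈−ln(1 − rB₀/P)/ln(1+r)⌉ = ⌈9.784⌉ = 10 payments; the last is $337.78.
Total paid = 9·$430.00 + $337.78 = $4,207.78.
Total interest = total paid − principal = $4,207.78 − $3,920.00 = $287.78.

$288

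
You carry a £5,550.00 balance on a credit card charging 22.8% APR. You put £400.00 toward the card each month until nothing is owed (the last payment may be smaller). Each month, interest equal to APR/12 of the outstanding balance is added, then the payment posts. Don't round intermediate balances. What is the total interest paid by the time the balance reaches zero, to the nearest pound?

£954

Monthly rate r = 22.8%/12 = 1.9% = 0.019.
Payoff takes n = ⌈−ln(1 − rB₀/P)/ln(1+r)⌉ = ⌈16.259⌉ = 17 payments; the last is £104.17.
Total paid = 16·£400.00 + £104.17 = £6,504.17.
Total interest = total paid − principal = £6,504.17 − £5,550.00 = £954.17.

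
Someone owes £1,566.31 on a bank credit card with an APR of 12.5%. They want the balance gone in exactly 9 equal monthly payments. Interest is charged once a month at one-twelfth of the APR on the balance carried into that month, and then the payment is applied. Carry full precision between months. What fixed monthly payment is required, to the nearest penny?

£183.22

Monthly rate r = 12.5%/12 = 1.04167% = 0.0104167.
Level-payment amortization: P = B₀·r / (1 − (1+r)^(−n)) = 1566.31·0.0104167 / (1 − 1.01042^(−9)).
Denominator 1 − (1+r)^(−9) = 0.0890480099.
P = 16.3157 / 0.0890480099 ≈ 183.22.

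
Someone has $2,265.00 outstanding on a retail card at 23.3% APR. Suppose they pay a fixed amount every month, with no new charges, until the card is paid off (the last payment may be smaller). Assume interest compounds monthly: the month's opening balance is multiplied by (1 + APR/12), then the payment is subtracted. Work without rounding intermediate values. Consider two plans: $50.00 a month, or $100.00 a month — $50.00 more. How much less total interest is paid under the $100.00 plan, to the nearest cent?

$2,490.36

Monthly rate r = 23.3%/12 = 1.94167% = 0.0194167.
At $50.00/mo: n = ⌈−ln(1 − rB₀/P)/ln(1+r)⌉ = 111 payments (last $3.58); total interest = total paid − $2,265.00 = $3,238.58.
At $100.00/mo: 31 payments (last $13.22); total interest $748.22.
Interest saved = $3,238.58 − $748.22 = $2,490.36.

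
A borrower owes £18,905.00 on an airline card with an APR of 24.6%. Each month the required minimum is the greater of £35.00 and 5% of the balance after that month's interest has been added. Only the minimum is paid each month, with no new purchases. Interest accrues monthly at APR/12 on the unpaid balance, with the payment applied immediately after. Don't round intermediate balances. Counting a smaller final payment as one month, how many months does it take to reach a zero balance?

Monthly rate r = 24.6%/12 = 2.05% = 0.0205.
While 5% of the post-interest balance exceeds £35.00, each month B ← (B·(1+r))·(1 − 0.05), i.e. B shrinks by the factor (1+r)·0.95 = 0.96947.
This holds for months 1–107. Entering month 108 the balance is £685.48; 5% of the post-interest balance is now below £35.00, so the flat £35.00 minimum applies from here.
From month 108 a fixed £35.00 at rate r clears £685.48 in 26 more payments. Total: 107 + 26 = 133 months.

133 months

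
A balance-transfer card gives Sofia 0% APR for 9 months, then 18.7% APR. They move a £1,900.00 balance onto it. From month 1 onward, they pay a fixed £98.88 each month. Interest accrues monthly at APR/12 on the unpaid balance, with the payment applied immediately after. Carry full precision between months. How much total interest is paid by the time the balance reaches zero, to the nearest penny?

£98.77

Promo months 1–9 at r₀ = 0%/12 = 0; months 10+ at r₁ = 18.7%/12 = 0.0155833.
After month 9 (no interest yet): B = £1,900.00 − 9·£98.88 = £1,010.08.
Then at r₁ with £98.88/mo: n₂ = −ln(1 − r₁·B/P)/ln(1+r₁) ≈ 11.21 → 12 more payments.
Total paid = 20·£98.88 + £21.17 = £1,998.77; interest = £1,998.77 − £1,900.00 = £98.77.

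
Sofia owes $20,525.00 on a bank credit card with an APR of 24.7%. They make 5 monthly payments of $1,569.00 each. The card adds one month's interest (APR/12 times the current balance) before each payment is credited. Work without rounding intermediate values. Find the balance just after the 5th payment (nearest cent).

Monthly rate r = 24.7%/12 = 2.05833% = 0.0205833.
Each month: B ← B·(1+r) − $1,569.00.
Month 1: interest $422.47; balance after payment $19,378.47.
Month 2: interest $398.87; balance after payment $18,208.35.
Month 3: interest $374.79; balance after payment $17,014.13.
Month 4: interest $350.21; balance after payment $15,795.34.
Month 5: interest $325.12; balance after payment $14,551.46.

$14,551.46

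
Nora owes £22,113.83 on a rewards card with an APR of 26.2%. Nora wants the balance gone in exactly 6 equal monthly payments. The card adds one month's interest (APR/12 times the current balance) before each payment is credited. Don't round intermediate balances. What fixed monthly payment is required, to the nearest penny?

Monthly rate r = 26.2%/12 = 2.18333% = 0.0218333.
Level-payment amortization: P = B₀·r / (1 − (1+r)^(−n)) = 22113.83·0.0218333 / (1 − 1.02183^(−6)).
Denominator 1 − (1+r)^(−6) = 0.121544825.
P = 482.819 / 0.121544825 ≈ 3972.35.

£3,972.35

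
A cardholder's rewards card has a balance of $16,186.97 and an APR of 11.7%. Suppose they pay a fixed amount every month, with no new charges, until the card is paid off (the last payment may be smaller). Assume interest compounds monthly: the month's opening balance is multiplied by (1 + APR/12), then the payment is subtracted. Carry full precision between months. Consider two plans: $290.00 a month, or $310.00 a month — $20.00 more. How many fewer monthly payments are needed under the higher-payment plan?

7 fewer payments

Monthly rate r = 11.7%/12 = 0.975% = 0.00975.
At $290.00/mo: n = ⌈−ln(1 − rB₀/P)/ln(1+r)⌉ = 81 payments (last $284.46); total interest = total paid − $16,186.97 = $7,297.49.
At $310.00/mo: 74 payments (last $103.37); total interest $6,546.40.
Payments saved = 81 − 74 = 7.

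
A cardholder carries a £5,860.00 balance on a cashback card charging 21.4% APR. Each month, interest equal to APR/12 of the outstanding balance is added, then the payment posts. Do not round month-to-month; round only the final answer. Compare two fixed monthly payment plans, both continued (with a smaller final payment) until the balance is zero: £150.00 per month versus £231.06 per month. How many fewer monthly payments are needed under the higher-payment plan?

33 fewer payments

Monthly rate r = 21.4%/12 = 1.78333% = 0.0178333.
At £150.00/mo: n = ⌈−ln(1 − rB₀/P)/ln(1+r)⌉ = 68 payments (last £74.09); total interest = total paid − £5,860.00 = £4,264.09.
At £231.06/mo: 35 payments (last £13.14); total interest £2,009.18.
Payments saved = 68 − 35 = 33.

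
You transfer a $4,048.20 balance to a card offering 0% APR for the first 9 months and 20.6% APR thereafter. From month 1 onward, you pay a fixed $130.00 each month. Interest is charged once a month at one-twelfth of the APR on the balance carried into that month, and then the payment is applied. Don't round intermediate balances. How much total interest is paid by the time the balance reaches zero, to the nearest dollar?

$774

Promo months 1–9 at r₀ = 0%/12 = 0; months 10+ at r₁ = 20.6%/12 = 0.0171667.
After month 9 (no interest yet): B = $4,048.20 − 9·$130.00 = $2,878.20.
Then at r₁ with $130.00/mo: n₂ = −ln(1 − r₁·B/P)/ln(1+r₁) ≈ 28.09 → 29 more payments.
Total paid = 37·$130.00 + $12.02 = $4,822.02; interest = $4,822.02 − $4,048.20 = $773.82.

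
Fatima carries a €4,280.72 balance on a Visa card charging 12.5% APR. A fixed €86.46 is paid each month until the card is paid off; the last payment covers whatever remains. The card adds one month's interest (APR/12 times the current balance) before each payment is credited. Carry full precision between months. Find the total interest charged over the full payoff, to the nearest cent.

€1,769.30

Monthly rate r = 12.5%/12 = 1.04167% = 0.0104167.
Payoff takes n = ⌈−ln(1 − rB₀/P)/ln(1+r)⌉ = ⌈69.975⌉ = 70 payments; the last is €84.28.
Total paid = 69·€86.46 + €84.28 = €6,050.02.
Total interest = total paid − principal = €6,050.02 − €4,280.72 = €1,769.30.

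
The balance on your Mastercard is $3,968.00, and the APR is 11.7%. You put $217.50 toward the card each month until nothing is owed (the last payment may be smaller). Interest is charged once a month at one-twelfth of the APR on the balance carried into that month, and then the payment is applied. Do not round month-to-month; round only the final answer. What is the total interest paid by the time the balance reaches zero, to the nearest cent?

$422.70

Monthly rate r = 11.7%/12 = 0.975% = 0.00975.
Payoff takes n = ⌈−ln(1 − rB₀/P)/ln(1+r)⌉ = ⌈20.186⌉ = 21 payments; the last is $40.70.
Total paid = 20·$217.50 + $40.70 = $4,390.70.
Total interest = total paid − principal = $4,390.70 − $3,968.00 = $422.70.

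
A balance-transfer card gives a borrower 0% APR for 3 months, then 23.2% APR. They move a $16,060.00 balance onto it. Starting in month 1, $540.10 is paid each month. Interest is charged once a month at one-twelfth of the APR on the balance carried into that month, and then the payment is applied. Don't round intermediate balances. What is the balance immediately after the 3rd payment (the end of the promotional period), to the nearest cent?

Promo months 1–3 at r₀ = 0%/12 = 0; months 4+ at r₁ = 23.2%/12 = 0.0193333.
After month 3 (no interest yet): B = $16,060.00 − 3·$540.10 = $14,439.70.

$14,439.70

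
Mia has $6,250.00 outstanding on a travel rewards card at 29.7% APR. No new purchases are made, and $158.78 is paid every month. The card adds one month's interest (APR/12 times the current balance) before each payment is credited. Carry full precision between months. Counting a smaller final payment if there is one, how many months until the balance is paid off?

150 months

Monthly rate r = 29.7%/12 = 2.475% = 0.02475.
Recurrence: B ← B·(1+r) − $158.78.
Month 1: interest $154.69; balance after payment $6,245.91.
Month 2: interest $154.59; balance after payment $6,241.71.
Closed form: n = −ln(1 − rB₀/P)/ln(1+r) = −ln(0.025775)/ln(1.02475) ≈ 149.634, so the balance reaches zero during payment 150.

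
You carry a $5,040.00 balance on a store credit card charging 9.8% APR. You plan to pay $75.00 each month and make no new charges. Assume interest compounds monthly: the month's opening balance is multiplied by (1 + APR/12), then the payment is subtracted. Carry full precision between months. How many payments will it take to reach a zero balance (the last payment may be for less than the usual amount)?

98 months

Monthly rate r = 9.8%/12 = 0.816667% = 0.00816667.
Recurrence: B ← B·(1+r) − $75.00.
Month 1: interest $41.16; balance after payment $5,006.16.
Month 2: interest $40.88; balance after payment $4,972.04.
Closed form: n = −ln(1 − rB₀/P)/ln(1+r) = −ln(0.4512)/ln(1.00817) ≈ 97.848, so the balance reaches zero during payment 98.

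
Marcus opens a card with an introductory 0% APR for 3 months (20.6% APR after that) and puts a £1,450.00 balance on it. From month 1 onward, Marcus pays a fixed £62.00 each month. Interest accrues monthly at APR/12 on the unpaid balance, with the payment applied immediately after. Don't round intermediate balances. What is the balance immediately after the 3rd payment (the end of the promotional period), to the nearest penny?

Promo months 1–3 at r₀ = 0%/12 = 0; months 4+ at r₁ = 20.6%/12 = 0.0171667.
After month 3 (no interest yet): B = £1,450.00 − 3·£62.00 = £1,264.00.

£1,264.00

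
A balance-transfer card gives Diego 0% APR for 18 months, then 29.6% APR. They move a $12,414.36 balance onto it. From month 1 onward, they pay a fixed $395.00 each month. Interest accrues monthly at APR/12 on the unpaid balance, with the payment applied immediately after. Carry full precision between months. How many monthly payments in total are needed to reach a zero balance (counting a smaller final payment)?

35 months

Promo months 1–18 at r₀ = 0%/12 = 0; months 19+ at r₁ = 29.6%/12 = 0.0246667.
After month 18 (no interest yet): B = $12,414.36 − 18·$395.00 = $5,304.36.
Then at r₁ with $395.00/mo: n₂ = −ln(1 − r₁·B/P)/ln(1+r₁) ≈ 16.51 → 17 more payments.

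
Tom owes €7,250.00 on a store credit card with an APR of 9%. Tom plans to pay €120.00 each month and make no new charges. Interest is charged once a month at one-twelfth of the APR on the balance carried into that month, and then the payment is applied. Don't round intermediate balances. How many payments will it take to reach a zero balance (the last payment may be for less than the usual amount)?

Monthly rate r = 9%/12 = 0.75% = 0.0075.
Recurrence: B ← B·(1+r) − €120.00.
Month 1: interest €54.38; balance after payment €7,184.38.
Month 2: interest €53.88; balance after payment €7,118.26.
Closed form: n = −ln(1 − rB₀/P)/ln(1+r) = −ln(0.54688)/ln(1.0075) ≈ 80.773, so the balance reaches zero during payment 81.

81 months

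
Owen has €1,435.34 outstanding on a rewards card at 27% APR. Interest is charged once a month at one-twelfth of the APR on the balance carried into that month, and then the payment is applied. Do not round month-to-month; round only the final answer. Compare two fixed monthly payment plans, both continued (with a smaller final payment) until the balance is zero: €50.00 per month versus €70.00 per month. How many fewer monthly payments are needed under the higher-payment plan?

Monthly rate r = 27%/12 = 2.25% = 0.0225.
At €50.00/mo: n = ⌈−ln(1 − rB₀/P)/ln(1+r)⌉ = 47 payments (last €33.06); total interest = total paid − €1,435.34 = €897.72.
At €70.00/mo: 28 payments (last €56.56); total interest €511.22.
Payments saved = 47 − 28 = 19.

19 fewer payments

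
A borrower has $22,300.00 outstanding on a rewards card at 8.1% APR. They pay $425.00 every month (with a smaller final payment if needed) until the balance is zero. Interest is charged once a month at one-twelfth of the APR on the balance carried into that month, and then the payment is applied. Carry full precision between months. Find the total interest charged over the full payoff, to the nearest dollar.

$5,322

Monthly rate r = 8.1%/12 = 0.675% = 0.00675.
Payoff takes n = ⌈−ln(1 − rB₀/P)/ln(1+r)⌉ = ⌈64.993⌉ = 65 payments; the last is $422.05.
Total paid = 64·$425.00 + $422.05 = $27,622.05.
Total interest = total paid − principal = $27,622.05 − $22,300.00 = $5,322.05.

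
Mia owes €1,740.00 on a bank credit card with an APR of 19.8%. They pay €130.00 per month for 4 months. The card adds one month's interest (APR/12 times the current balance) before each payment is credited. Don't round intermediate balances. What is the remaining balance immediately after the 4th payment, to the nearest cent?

Monthly rate r = 19.8%/12 = 1.65% = 0.0165.
Each month: B ← B·(1+r) − €130.00.
Month 1: interest €28.71; balance after payment €1,638.71.
Month 2: interest €27.04; balance after payment €1,535.75.
Month 3: interest €25.34; balance after payment €1,431.09.
Month 4: interest €23.61; balance after payment €1,324.70.

€1,324.70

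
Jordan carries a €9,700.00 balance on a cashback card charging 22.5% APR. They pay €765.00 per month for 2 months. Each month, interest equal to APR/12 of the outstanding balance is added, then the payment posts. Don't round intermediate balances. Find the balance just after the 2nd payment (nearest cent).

€8,522.82

Monthly rate r = 22.5%/12 = 1.875% = 0.01875.
Each month: B ← B·(1+r) − €765.00.
Month 1: interest €181.88; balance after payment €9,116.88.
Month 2: interest €170.94; balance after payment €8,522.82.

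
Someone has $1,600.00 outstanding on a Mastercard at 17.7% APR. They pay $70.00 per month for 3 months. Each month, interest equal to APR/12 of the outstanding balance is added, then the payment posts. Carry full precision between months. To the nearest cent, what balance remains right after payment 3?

$1,458.74

Monthly rate r = 17.7%/12 = 1.475% = 0.01475.
Each month: B ← B·(1+r) − $70.00.
Month 1: interest $23.60; balance after payment $1,553.60.
Month 2: interest $22.92; balance after payment $1,506.52.
Month 3: interest $22.22; balance after payment $1,458.74.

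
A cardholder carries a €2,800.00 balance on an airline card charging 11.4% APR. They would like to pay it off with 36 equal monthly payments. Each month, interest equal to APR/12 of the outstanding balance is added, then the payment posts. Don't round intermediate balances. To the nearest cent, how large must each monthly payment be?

Monthly rate r = 11.4%/12 = 0.95% = 0.0095.
Level-payment amortization: P = B₀·r / (1 − (1+r)^(−n)) = 2800.00·0.0095 / (1 − 1.0095^(−36)).
Denominator 1 − (1+r)^(−36) = 0.288504165.
P = 26.6 / 0.288504165 ≈ 92.20.

€92.20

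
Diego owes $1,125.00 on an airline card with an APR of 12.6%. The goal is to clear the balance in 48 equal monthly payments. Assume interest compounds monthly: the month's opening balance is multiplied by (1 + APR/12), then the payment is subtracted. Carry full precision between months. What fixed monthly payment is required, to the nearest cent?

$29.96

Monthly rate r = 12.6%/12 = 1.05% = 0.0105.
Level-payment amortization: P = B₀·r / (1 − (1+r)^(−n)) = 1125.00·0.0105 / (1 − 1.0105^(−48)).
Denominator 1 − (1+r)^(−48) = 0.394301158.
P = 11.8125 / 0.394301158 ≈ 29.96.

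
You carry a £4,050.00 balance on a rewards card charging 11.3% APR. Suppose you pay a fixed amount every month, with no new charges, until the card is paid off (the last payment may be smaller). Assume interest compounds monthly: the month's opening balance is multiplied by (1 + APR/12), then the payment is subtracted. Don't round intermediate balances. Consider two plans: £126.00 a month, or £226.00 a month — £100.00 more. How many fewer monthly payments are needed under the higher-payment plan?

19 fewer payments

Monthly rate r = 11.3%/12 = 0.941667% = 0.00941667.
At £126.00/mo: n = ⌈−ln(1 − rB₀/P)/ln(1+r)⌉ = 39 payments (last £58.62); total interest = total paid − £4,050.00 = £796.62.
At £226.00/mo: 20 payments (last £162.86); total interest £406.86.
Payments saved = 39 − 20 = 19.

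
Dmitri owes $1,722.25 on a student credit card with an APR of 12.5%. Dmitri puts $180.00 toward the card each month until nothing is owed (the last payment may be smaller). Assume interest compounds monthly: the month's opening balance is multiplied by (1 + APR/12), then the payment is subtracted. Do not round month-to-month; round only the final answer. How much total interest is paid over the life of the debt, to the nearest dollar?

Monthly rate r = 12.5%/12 = 1.04167% = 0.0104167.
Payoff takes n = ⌈−ln(1 − rB₀/P)/ln(1+r)⌉ = ⌈10.132⌉ = 11 payments; the last is $23.78.
Total paid = 10·$180.00 + $23.78 = $1,823.78.
Total interest = total paid − principal = $1,823.78 − $1,722.25 = $101.53.

$102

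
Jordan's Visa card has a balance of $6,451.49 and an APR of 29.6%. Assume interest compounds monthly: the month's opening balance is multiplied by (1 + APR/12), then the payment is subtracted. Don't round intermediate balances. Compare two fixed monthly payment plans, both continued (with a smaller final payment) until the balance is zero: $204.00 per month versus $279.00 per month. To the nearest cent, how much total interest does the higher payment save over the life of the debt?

Monthly rate r = 29.6%/12 = 2.46667% = 0.0246667.
At $204.00/mo: n = ⌈−ln(1 − rB₀/P)/ln(1+r)⌉ = 63 payments (last $31.51); total interest = total paid − $6,451.49 = $6,228.02.
At $279.00/mo: 35 payments (last $188.18); total interest $3,222.69.
Interest saved = $6,228.02 − $3,222.69 = $3,005.33.

$3,005.33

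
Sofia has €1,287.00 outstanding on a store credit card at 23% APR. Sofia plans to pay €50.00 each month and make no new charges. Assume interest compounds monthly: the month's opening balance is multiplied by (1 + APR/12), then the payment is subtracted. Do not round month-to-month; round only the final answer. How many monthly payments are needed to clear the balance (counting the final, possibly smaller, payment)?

Monthly rate r = 23%/12 = 1.91667% = 0.0191667.
Recurrence: B ← B·(1+r) − €50.00.
Month 1: interest €24.67; balance after payment €1,261.67.
Month 2: interest €24.18; balance after payment €1,235.85.
Closed form: n = −ln(1 − rB₀/P)/ln(1+r) = −ln(0.50665)/ln(1.01917) ≈ 35.814, so the balance reaches zero during payment 36.

36 payments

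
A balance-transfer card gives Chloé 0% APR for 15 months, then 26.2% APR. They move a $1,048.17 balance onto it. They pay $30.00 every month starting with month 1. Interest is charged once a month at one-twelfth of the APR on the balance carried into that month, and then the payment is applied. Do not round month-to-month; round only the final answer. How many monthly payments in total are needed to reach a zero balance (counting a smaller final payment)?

42 payments

Promo months 1–15 at r₀ = 0%/12 = 0; months 16+ at r₁ = 26.2%/12 = 0.0218333.
After month 15 (no interest yet): B = $1,048.17 − 15·$30.00 = $598.17.
Then at r₁ with $30.00/mo: n₂ = −ln(1 − r₁·B/P)/ln(1+r₁) ≈ 26.46 → 27 more payments.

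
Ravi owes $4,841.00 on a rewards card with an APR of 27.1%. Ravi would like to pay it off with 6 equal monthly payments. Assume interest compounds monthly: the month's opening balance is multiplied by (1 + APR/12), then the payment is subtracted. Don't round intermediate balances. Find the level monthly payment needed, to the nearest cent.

$871.79

Monthly rate r = 27.1%/12 = 2.25833% = 0.0225833.
Level-payment amortization: P = B₀·r / (1 − (1+r)^(−n)) = 4841.00·0.0225833 / (1 − 1.02258^(−6)).
Denominator 1 − (1+r)^(−6) = 0.125403491.
P = 109.326 / 0.125403491 ≈ 871.79.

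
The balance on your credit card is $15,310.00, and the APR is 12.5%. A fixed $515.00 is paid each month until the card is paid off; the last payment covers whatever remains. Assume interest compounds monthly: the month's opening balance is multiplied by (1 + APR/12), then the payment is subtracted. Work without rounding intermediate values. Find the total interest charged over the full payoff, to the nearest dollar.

Monthly rate r = 12.5%/12 = 1.04167% = 0.0104167.
Payoff takes n = ⌈−ln(1 − rB₀/P)/ln(1+r)⌉ = ⌈35.761⌉ = 36 payments; the last is $392.37.
Total paid = 35·$515.00 + $392.37 = $18,417.37.
Total interest = total paid − principal = $18,417.37 − $15,310.00 = $3,107.37.

$3,107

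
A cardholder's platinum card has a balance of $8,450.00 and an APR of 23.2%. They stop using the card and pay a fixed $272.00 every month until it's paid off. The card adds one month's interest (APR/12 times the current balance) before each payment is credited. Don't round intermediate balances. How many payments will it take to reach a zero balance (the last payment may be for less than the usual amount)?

Monthly rate r = 23.2%/12 = 1.93333% = 0.0193333.
Recurrence: B ← B·(1+r) − $272.00.
Month 1: interest $163.37; balance after payment $8,341.37.
Month 2: interest $161.27; balance after payment $8,230.63.
Closed form: n = −ln(1 − rB₀/P)/ln(1+r) = −ln(0.39939)/ln(1.01933) ≈ 47.931, so the balance reaches zero during payment 48.

48 months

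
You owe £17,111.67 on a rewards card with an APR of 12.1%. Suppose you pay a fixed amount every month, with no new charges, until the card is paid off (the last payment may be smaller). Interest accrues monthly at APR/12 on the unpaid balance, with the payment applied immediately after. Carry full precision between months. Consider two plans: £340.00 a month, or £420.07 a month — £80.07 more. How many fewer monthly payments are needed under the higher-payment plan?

18 fewer payments

Monthly rate r = 12.1%/12 = 1.00833% = 0.0100833.
At £340.00/mo: n = ⌈−ln(1 − rB₀/P)/ln(1+r)⌉ = 71 payments (last £200.98); total interest = total paid − £17,111.67 = £6,889.31.
At £420.07/mo: 53 payments (last £301.59); total interest £5,033.56.
Payments saved = 71 − 53 = 18.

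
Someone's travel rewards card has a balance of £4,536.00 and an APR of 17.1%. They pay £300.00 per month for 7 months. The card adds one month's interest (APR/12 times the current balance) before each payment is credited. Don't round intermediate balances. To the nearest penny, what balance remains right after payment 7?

£2,816.34

Monthly rate r = 17.1%/12 = 1.425% = 0.01425.
Each month: B ← B·(1+r) − £300.00.
Month 1: interest £64.64; balance after payment £4,300.64.
Month 2: interest £61.28; balance after payment £4,061.92.
Month 3: interest £57.88; balance after payment £3,819.80.
Month 4: interest £54.43; balance after payment £3,574.24.
Month 5: interest £50.93; balance after payment £3,325.17.
Month 6: interest £47.38; balance after payment £3,072.55.
Month 7: interest £43.78; balance after payment £2,816.34.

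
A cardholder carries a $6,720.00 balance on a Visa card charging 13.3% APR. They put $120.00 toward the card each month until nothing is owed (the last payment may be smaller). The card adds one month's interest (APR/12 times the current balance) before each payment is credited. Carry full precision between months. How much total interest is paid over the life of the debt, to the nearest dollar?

$3,833

Monthly rate r = 13.3%/12 = 1.10833% = 0.0110833.
Payoff takes n = ⌈−ln(1 − rB₀/P)/ln(1+r)⌉ = ⌈87.943⌉ = 88 payments; the last is $113.20.
Total paid = 87·$120.00 + $113.20 = $10,553.20.
Total interest = total paid − principal = $10,553.20 − $6,720.00 = $3,833.20.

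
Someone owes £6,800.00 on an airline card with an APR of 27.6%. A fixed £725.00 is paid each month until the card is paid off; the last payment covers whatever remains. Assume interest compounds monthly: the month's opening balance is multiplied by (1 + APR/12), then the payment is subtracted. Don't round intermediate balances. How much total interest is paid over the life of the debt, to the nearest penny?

Monthly rate r = 27.6%/12 = 2.3% = 0.023.
Payoff takes n = ⌈−ln(1 − rB₀/P)/ln(1+r)⌉ = ⌈10.686⌉ = 11 payments; the last is £499.13.
Total paid = 10·£725.00 + £499.13 = £7,749.13.
Total interest = total paid − principal = £7,749.13 − £6,800.00 = £949.13.

£949.13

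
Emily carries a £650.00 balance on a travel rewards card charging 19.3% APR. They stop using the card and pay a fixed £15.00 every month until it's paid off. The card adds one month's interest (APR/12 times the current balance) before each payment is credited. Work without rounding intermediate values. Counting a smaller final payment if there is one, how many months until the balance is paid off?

Monthly rate r = 19.3%/12 = 1.60833% = 0.0160833.
Recurrence: B ← B·(1+r) − £15.00.
Month 1: interest £10.45; balance after payment £645.45.
Month 2: interest £10.38; balance after payment £640.84.
Closed form: n = −ln(1 − rB₀/P)/ln(1+r) = −ln(0.30306)/ln(1.01608) ≈ 74.824, so the balance reaches zero during payment 75.

75 payments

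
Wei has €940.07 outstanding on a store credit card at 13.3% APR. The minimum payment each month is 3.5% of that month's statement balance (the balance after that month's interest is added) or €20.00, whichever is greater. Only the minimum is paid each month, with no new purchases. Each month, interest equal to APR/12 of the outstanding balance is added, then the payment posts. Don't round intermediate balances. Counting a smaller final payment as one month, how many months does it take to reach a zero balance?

55 months

Monthly rate r = 13.3%/12 = 1.10833% = 0.0110833.
While 3.5% of the post-interest balance exceeds €20.00, each month B ← (B·(1+r))·(1 − 0.035), i.e. B shrinks by the factor (1+r)·0.965 = 0.9757.
This holds for months 1–21. Entering month 22 the balance is €560.74; 3.5% of the post-interest balance is now below €20.00, so the flat €20.00 minimum applies from here.
From month 22 a fixed €20.00 at rate r clears €560.74 in 34 more payments. Total: 21 + 34 = 55 months.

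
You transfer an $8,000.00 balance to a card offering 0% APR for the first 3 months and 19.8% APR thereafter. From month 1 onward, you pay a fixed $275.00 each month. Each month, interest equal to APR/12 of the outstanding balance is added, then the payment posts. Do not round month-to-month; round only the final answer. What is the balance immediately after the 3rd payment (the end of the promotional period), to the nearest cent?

Promo months 1–3 at r₀ = 0%/12 = 0; months 4+ at r₁ = 19.8%/12 = 0.0165.
After month 3 (no interest yet): B = $8,000.00 − 3·$275.00 = $7,175.00.

$7,175.00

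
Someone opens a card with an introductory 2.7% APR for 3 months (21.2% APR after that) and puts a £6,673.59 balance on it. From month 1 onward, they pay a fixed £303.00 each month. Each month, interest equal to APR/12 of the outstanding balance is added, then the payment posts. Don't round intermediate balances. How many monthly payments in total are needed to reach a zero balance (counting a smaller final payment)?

Promo months 1–3 at r₀ = 2.7%/12 = 0.00225; months 4+ at r₁ = 21.2%/12 = 0.0176667.
After month 3: iterate B ← B·(1+r₀) − £303.00 for 3 months → £5,807.69.
Then at r₁ with £303.00/mo: n₂ = −ln(1 − r₁·B/P)/ln(1+r₁) ≈ 23.61 → 24 more payments.

27 payments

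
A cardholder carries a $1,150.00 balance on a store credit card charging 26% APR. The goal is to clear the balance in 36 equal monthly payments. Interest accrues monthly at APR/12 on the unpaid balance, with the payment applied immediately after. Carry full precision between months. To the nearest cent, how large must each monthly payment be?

$46.33

Monthly rate r = 26%/12 = 2.16667% = 0.0216667.
Level-payment amortization: P = B₀·r / (1 − (1+r)^(−n)) = 1150.00·0.0216667 / (1 − 1.02167^(−36)).
Denominator 1 − (1+r)^(−36) = 0.537759567.
P = 24.9167 / 0.537759567 ≈ 46.33.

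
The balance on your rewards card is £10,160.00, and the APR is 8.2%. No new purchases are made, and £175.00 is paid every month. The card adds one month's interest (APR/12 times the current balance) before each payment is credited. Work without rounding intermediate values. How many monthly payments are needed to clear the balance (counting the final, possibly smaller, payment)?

75 months

Monthly rate r = 8.2%/12 = 0.683333% = 0.00683333.
Recurrence: B ← B·(1+r) − £175.00.
Month 1: interest £69.43; balance after payment £10,054.43.
Month 2: interest £68.71; balance after payment £9,948.13.
Closed form: n = −ln(1 − rB₀/P)/ln(1+r) = −ln(0.60328)/ln(1.00683) ≈ 74.210, so the balance reaches zero during payment 75.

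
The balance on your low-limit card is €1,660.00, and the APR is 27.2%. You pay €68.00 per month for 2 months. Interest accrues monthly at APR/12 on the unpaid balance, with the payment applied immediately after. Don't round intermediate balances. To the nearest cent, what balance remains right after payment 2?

€1,598.56

Monthly rate r = 27.2%/12 = 2.26667% = 0.0226667.
Each month: B ← B·(1+r) − €68.00.
Month 1: interest €37.63; balance after payment €1,629.63.
Month 2: interest €36.94; balance after payment €1,598.56.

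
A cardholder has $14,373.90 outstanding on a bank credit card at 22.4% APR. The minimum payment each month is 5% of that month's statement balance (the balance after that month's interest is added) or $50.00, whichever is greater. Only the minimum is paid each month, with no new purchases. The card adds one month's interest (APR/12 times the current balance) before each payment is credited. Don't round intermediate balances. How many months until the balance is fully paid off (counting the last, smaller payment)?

Monthly rate r = 22.4%/12 = 1.86667% = 0.0186667.
While 5% of the post-interest balance exceeds $50.00, each month B ← (B·(1+r))·(1 − 0.05), i.e. B shrinks by the factor (1+r)·0.95 = 0.96773.
This holds for months 1–82. Entering month 83 the balance is $976.21; 5% of the post-interest balance is now below $50.00, so the flat $50.00 minimum applies from here.
From month 83 a fixed $50.00 at rate r clears $976.21 in 25 more payments. Total: 82 + 25 = 107 months.

107 months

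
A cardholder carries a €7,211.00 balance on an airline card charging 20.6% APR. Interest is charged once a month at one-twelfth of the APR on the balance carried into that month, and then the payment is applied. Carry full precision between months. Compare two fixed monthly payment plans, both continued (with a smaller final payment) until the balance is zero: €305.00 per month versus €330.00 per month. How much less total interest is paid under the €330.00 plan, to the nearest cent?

€213.50

Monthly rate r = 20.6%/12 = 1.71667% = 0.0171667.
At €305.00/mo: n = ⌈−ln(1 − rB₀/P)/ln(1+r)⌉ = 31 payments (last €180.16); total interest = total paid − €7,211.00 = €2,119.16.
At €330.00/mo: 28 payments (last €206.66); total interest €1,905.66.
Interest saved = €2,119.16 − €1,905.66 = €213.50.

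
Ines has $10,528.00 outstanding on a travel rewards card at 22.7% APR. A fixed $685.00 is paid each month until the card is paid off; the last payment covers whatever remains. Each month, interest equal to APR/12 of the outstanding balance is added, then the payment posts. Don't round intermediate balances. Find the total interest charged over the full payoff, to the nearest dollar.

$2,030

Monthly rate r = 22.7%/12 = 1.89167% = 0.0189167.
Payoff takes n = ⌈−ln(1 − rB₀/P)/ln(1+r)⌉ = ⌈18.331⌉ = 19 payments; the last is $228.38.
Total paid = 18·$685.00 + $228.38 = $12,558.38.
Total interest = total paid − principal = $12,558.38 − $10,528.00 = $2,030.38.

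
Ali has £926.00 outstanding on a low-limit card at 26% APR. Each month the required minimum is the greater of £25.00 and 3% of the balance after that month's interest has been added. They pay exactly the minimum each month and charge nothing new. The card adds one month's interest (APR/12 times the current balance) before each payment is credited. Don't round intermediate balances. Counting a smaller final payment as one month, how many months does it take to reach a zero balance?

Monthly rate r = 26%/12 = 2.16667% = 0.0216667.
While 3% of the post-interest balance exceeds £25.00, each month B ← (B·(1+r))·(1 − 0.03), i.e. B shrinks by the factor (1+r)·0.97 = 0.99102.
This holds for months 1–15. Entering month 16 the balance is £808.77; 3% of the post-interest balance is now below £25.00, so the flat £25.00 minimum applies from here.
From month 16 a fixed £25.00 at rate r clears £808.77 in 57 more payments. Total: 15 + 57 = 72 months.

72 months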